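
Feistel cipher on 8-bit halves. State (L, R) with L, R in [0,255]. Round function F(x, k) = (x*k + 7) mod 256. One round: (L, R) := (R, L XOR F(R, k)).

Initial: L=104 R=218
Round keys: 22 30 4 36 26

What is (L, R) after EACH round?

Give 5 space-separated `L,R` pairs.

Round 1 (k=22): L=218 R=171
Round 2 (k=30): L=171 R=203
Round 3 (k=4): L=203 R=152
Round 4 (k=36): L=152 R=172
Round 5 (k=26): L=172 R=231

Answer: 218,171 171,203 203,152 152,172 172,231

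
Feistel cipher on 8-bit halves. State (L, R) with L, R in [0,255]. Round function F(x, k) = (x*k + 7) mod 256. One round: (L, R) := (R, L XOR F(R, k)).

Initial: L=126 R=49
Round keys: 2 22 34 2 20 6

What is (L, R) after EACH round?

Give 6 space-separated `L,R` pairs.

Round 1 (k=2): L=49 R=23
Round 2 (k=22): L=23 R=48
Round 3 (k=34): L=48 R=112
Round 4 (k=2): L=112 R=215
Round 5 (k=20): L=215 R=163
Round 6 (k=6): L=163 R=14

Answer: 49,23 23,48 48,112 112,215 215,163 163,14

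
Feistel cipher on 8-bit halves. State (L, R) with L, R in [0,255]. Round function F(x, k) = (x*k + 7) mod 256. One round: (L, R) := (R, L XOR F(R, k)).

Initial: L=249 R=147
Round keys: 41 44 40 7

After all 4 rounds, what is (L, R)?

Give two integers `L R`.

Round 1 (k=41): L=147 R=107
Round 2 (k=44): L=107 R=248
Round 3 (k=40): L=248 R=172
Round 4 (k=7): L=172 R=67

Answer: 172 67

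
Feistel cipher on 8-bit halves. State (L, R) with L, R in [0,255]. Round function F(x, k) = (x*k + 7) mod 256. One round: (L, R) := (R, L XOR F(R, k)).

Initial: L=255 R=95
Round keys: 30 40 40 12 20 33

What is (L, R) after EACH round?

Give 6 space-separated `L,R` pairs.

Round 1 (k=30): L=95 R=214
Round 2 (k=40): L=214 R=40
Round 3 (k=40): L=40 R=145
Round 4 (k=12): L=145 R=251
Round 5 (k=20): L=251 R=50
Round 6 (k=33): L=50 R=130

Answer: 95,214 214,40 40,145 145,251 251,50 50,130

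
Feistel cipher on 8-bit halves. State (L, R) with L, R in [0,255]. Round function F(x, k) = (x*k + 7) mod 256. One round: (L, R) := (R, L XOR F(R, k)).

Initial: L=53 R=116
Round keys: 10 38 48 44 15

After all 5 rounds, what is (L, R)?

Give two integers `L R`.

Round 1 (k=10): L=116 R=186
Round 2 (k=38): L=186 R=215
Round 3 (k=48): L=215 R=237
Round 4 (k=44): L=237 R=20
Round 5 (k=15): L=20 R=222

Answer: 20 222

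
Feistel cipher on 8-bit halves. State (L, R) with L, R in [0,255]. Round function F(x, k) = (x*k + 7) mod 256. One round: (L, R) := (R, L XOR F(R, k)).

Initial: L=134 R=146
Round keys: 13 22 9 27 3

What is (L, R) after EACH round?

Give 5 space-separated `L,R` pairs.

Round 1 (k=13): L=146 R=247
Round 2 (k=22): L=247 R=211
Round 3 (k=9): L=211 R=133
Round 4 (k=27): L=133 R=221
Round 5 (k=3): L=221 R=27

Answer: 146,247 247,211 211,133 133,221 221,27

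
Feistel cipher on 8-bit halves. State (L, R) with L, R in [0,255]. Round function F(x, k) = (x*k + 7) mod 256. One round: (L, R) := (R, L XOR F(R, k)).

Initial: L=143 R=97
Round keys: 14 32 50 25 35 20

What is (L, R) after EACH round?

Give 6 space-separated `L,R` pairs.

Answer: 97,218 218,38 38,169 169,174 174,120 120,201

Derivation:
Round 1 (k=14): L=97 R=218
Round 2 (k=32): L=218 R=38
Round 3 (k=50): L=38 R=169
Round 4 (k=25): L=169 R=174
Round 5 (k=35): L=174 R=120
Round 6 (k=20): L=120 R=201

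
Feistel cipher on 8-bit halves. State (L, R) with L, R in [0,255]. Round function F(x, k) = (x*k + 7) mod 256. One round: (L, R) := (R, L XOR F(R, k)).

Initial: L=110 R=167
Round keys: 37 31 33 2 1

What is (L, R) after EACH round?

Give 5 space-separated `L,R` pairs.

Answer: 167,68 68,228 228,47 47,129 129,167

Derivation:
Round 1 (k=37): L=167 R=68
Round 2 (k=31): L=68 R=228
Round 3 (k=33): L=228 R=47
Round 4 (k=2): L=47 R=129
Round 5 (k=1): L=129 R=167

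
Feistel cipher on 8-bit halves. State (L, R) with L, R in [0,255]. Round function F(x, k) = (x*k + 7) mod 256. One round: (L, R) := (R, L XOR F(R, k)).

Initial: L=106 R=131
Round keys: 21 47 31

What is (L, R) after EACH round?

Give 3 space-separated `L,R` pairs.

Answer: 131,172 172,24 24,67

Derivation:
Round 1 (k=21): L=131 R=172
Round 2 (k=47): L=172 R=24
Round 3 (k=31): L=24 R=67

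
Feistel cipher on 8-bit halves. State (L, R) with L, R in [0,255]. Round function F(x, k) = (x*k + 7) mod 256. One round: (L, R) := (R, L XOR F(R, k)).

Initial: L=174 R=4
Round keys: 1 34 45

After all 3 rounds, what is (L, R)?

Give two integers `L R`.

Answer: 245 189

Derivation:
Round 1 (k=1): L=4 R=165
Round 2 (k=34): L=165 R=245
Round 3 (k=45): L=245 R=189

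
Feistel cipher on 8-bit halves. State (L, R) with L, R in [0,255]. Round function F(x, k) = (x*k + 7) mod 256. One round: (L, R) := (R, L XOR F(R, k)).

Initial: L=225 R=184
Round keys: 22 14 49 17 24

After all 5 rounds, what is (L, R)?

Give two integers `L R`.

Round 1 (k=22): L=184 R=54
Round 2 (k=14): L=54 R=67
Round 3 (k=49): L=67 R=236
Round 4 (k=17): L=236 R=240
Round 5 (k=24): L=240 R=107

Answer: 240 107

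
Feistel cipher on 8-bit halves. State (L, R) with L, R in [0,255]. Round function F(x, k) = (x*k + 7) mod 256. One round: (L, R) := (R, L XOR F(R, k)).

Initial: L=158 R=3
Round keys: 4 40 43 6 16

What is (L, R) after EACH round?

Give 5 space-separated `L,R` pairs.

Round 1 (k=4): L=3 R=141
Round 2 (k=40): L=141 R=12
Round 3 (k=43): L=12 R=134
Round 4 (k=6): L=134 R=39
Round 5 (k=16): L=39 R=241

Answer: 3,141 141,12 12,134 134,39 39,241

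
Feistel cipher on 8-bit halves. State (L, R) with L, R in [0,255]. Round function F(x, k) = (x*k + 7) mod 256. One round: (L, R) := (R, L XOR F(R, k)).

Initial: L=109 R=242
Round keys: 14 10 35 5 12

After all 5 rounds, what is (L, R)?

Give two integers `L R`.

Round 1 (k=14): L=242 R=46
Round 2 (k=10): L=46 R=33
Round 3 (k=35): L=33 R=164
Round 4 (k=5): L=164 R=26
Round 5 (k=12): L=26 R=155

Answer: 26 155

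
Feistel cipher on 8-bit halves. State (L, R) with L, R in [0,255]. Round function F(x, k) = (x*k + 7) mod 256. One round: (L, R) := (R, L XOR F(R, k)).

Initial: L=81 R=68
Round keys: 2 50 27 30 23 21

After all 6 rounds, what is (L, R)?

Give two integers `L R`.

Answer: 137 48

Derivation:
Round 1 (k=2): L=68 R=222
Round 2 (k=50): L=222 R=39
Round 3 (k=27): L=39 R=250
Round 4 (k=30): L=250 R=116
Round 5 (k=23): L=116 R=137
Round 6 (k=21): L=137 R=48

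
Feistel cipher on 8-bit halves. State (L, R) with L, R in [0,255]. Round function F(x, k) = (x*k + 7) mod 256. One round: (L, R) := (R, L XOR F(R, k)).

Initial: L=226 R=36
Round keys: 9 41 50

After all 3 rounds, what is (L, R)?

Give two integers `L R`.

Round 1 (k=9): L=36 R=169
Round 2 (k=41): L=169 R=60
Round 3 (k=50): L=60 R=22

Answer: 60 22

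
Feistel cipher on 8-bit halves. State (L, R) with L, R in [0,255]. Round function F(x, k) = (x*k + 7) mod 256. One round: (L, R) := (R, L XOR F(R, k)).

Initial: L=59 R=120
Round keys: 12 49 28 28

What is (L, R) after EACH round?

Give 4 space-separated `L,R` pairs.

Answer: 120,156 156,155 155,103 103,208

Derivation:
Round 1 (k=12): L=120 R=156
Round 2 (k=49): L=156 R=155
Round 3 (k=28): L=155 R=103
Round 4 (k=28): L=103 R=208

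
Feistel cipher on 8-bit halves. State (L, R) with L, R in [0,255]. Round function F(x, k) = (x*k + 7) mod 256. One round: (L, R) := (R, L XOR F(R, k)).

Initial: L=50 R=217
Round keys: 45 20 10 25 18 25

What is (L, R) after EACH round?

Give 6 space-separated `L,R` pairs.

Answer: 217,30 30,134 134,93 93,154 154,134 134,135

Derivation:
Round 1 (k=45): L=217 R=30
Round 2 (k=20): L=30 R=134
Round 3 (k=10): L=134 R=93
Round 4 (k=25): L=93 R=154
Round 5 (k=18): L=154 R=134
Round 6 (k=25): L=134 R=135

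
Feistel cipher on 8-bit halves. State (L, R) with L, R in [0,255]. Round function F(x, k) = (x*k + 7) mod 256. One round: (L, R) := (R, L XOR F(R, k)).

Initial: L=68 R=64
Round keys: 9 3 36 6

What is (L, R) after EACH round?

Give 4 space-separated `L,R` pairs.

Answer: 64,3 3,80 80,68 68,207

Derivation:
Round 1 (k=9): L=64 R=3
Round 2 (k=3): L=3 R=80
Round 3 (k=36): L=80 R=68
Round 4 (k=6): L=68 R=207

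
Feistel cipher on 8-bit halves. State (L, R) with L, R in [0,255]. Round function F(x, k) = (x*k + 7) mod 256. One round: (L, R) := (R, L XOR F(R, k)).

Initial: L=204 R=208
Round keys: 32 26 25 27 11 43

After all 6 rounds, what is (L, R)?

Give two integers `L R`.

Answer: 101 167

Derivation:
Round 1 (k=32): L=208 R=203
Round 2 (k=26): L=203 R=117
Round 3 (k=25): L=117 R=191
Round 4 (k=27): L=191 R=89
Round 5 (k=11): L=89 R=101
Round 6 (k=43): L=101 R=167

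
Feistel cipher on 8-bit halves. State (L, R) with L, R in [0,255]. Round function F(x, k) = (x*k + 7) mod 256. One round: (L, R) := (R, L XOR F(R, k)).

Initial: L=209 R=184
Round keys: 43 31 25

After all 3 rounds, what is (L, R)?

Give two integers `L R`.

Answer: 49 238

Derivation:
Round 1 (k=43): L=184 R=62
Round 2 (k=31): L=62 R=49
Round 3 (k=25): L=49 R=238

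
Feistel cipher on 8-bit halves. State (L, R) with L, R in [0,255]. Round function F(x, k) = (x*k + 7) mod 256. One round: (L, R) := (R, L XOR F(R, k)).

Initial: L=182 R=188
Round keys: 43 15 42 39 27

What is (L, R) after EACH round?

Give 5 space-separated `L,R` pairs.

Answer: 188,45 45,22 22,142 142,191 191,162

Derivation:
Round 1 (k=43): L=188 R=45
Round 2 (k=15): L=45 R=22
Round 3 (k=42): L=22 R=142
Round 4 (k=39): L=142 R=191
Round 5 (k=27): L=191 R=162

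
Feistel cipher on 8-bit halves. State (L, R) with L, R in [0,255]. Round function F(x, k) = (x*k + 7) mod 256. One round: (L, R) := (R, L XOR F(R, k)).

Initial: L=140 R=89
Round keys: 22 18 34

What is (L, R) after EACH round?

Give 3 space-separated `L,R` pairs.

Answer: 89,33 33,0 0,38

Derivation:
Round 1 (k=22): L=89 R=33
Round 2 (k=18): L=33 R=0
Round 3 (k=34): L=0 R=38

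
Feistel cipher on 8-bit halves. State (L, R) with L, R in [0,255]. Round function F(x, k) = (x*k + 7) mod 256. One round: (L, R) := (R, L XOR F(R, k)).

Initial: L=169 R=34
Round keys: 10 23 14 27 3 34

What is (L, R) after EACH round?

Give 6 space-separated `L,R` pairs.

Round 1 (k=10): L=34 R=242
Round 2 (k=23): L=242 R=231
Round 3 (k=14): L=231 R=91
Round 4 (k=27): L=91 R=71
Round 5 (k=3): L=71 R=135
Round 6 (k=34): L=135 R=178

Answer: 34,242 242,231 231,91 91,71 71,135 135,178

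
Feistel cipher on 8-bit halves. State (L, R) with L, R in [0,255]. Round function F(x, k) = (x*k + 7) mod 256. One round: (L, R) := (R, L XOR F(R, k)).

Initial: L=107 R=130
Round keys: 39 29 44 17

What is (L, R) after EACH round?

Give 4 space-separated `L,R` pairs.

Answer: 130,190 190,15 15,37 37,115

Derivation:
Round 1 (k=39): L=130 R=190
Round 2 (k=29): L=190 R=15
Round 3 (k=44): L=15 R=37
Round 4 (k=17): L=37 R=115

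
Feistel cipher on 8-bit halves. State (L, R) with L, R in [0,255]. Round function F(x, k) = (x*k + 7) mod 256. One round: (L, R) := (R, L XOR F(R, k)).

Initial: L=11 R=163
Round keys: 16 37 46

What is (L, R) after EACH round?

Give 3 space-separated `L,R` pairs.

Round 1 (k=16): L=163 R=60
Round 2 (k=37): L=60 R=16
Round 3 (k=46): L=16 R=219

Answer: 163,60 60,16 16,219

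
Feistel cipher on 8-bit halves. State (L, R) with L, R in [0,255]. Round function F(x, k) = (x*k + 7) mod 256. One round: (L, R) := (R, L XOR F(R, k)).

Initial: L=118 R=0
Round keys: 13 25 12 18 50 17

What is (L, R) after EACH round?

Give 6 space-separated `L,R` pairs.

Answer: 0,113 113,16 16,182 182,195 195,171 171,161

Derivation:
Round 1 (k=13): L=0 R=113
Round 2 (k=25): L=113 R=16
Round 3 (k=12): L=16 R=182
Round 4 (k=18): L=182 R=195
Round 5 (k=50): L=195 R=171
Round 6 (k=17): L=171 R=161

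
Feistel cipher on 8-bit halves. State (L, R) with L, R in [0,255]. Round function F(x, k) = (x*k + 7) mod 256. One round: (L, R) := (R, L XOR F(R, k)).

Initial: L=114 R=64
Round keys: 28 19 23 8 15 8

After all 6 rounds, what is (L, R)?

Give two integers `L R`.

Answer: 146 198

Derivation:
Round 1 (k=28): L=64 R=117
Round 2 (k=19): L=117 R=246
Round 3 (k=23): L=246 R=84
Round 4 (k=8): L=84 R=81
Round 5 (k=15): L=81 R=146
Round 6 (k=8): L=146 R=198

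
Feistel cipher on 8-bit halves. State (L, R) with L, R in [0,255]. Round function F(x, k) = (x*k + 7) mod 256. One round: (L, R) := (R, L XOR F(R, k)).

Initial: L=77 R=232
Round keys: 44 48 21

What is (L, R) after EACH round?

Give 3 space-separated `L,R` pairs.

Answer: 232,170 170,15 15,232

Derivation:
Round 1 (k=44): L=232 R=170
Round 2 (k=48): L=170 R=15
Round 3 (k=21): L=15 R=232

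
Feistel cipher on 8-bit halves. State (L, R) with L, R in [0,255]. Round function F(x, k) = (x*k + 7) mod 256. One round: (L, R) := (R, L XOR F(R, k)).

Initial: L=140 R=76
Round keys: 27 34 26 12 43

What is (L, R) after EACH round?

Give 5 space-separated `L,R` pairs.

Answer: 76,135 135,185 185,86 86,182 182,207

Derivation:
Round 1 (k=27): L=76 R=135
Round 2 (k=34): L=135 R=185
Round 3 (k=26): L=185 R=86
Round 4 (k=12): L=86 R=182
Round 5 (k=43): L=182 R=207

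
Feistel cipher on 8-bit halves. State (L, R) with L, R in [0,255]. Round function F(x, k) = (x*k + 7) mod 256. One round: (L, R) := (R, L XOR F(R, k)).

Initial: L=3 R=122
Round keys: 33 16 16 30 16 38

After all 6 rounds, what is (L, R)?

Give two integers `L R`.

Answer: 18 147

Derivation:
Round 1 (k=33): L=122 R=194
Round 2 (k=16): L=194 R=93
Round 3 (k=16): L=93 R=21
Round 4 (k=30): L=21 R=32
Round 5 (k=16): L=32 R=18
Round 6 (k=38): L=18 R=147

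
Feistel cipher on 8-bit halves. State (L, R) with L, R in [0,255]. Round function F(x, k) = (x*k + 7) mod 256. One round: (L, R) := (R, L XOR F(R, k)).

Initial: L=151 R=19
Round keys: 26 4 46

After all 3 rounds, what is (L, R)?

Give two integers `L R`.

Answer: 156 109

Derivation:
Round 1 (k=26): L=19 R=98
Round 2 (k=4): L=98 R=156
Round 3 (k=46): L=156 R=109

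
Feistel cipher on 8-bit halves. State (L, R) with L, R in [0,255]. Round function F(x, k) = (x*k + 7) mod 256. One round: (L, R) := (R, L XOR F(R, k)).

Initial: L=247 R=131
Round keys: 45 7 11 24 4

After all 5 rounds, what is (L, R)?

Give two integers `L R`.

Answer: 122 184

Derivation:
Round 1 (k=45): L=131 R=249
Round 2 (k=7): L=249 R=85
Round 3 (k=11): L=85 R=87
Round 4 (k=24): L=87 R=122
Round 5 (k=4): L=122 R=184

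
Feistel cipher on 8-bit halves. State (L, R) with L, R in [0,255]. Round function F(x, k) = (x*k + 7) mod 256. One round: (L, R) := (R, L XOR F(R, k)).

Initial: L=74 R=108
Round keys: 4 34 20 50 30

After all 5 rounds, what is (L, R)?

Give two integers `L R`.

Answer: 222 253

Derivation:
Round 1 (k=4): L=108 R=253
Round 2 (k=34): L=253 R=205
Round 3 (k=20): L=205 R=246
Round 4 (k=50): L=246 R=222
Round 5 (k=30): L=222 R=253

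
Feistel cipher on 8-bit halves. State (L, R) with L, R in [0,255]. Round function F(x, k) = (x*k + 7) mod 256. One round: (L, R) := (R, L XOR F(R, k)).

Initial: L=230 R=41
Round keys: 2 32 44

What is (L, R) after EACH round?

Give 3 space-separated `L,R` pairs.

Answer: 41,191 191,206 206,208

Derivation:
Round 1 (k=2): L=41 R=191
Round 2 (k=32): L=191 R=206
Round 3 (k=44): L=206 R=208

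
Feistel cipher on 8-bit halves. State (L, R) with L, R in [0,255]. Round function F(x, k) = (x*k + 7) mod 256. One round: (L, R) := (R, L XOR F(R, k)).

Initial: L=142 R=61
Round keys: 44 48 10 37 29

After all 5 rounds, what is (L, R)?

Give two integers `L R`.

Answer: 15 92

Derivation:
Round 1 (k=44): L=61 R=13
Round 2 (k=48): L=13 R=74
Round 3 (k=10): L=74 R=230
Round 4 (k=37): L=230 R=15
Round 5 (k=29): L=15 R=92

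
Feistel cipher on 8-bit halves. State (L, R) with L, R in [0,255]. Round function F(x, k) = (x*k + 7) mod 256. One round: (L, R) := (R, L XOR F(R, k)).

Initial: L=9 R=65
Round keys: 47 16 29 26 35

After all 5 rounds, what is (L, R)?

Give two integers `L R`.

Answer: 157 36

Derivation:
Round 1 (k=47): L=65 R=255
Round 2 (k=16): L=255 R=182
Round 3 (k=29): L=182 R=90
Round 4 (k=26): L=90 R=157
Round 5 (k=35): L=157 R=36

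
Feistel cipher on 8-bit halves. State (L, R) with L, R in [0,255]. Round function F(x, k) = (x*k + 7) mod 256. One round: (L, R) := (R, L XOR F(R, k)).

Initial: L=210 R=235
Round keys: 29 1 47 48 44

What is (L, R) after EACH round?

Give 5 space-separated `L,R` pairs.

Answer: 235,116 116,144 144,3 3,7 7,56

Derivation:
Round 1 (k=29): L=235 R=116
Round 2 (k=1): L=116 R=144
Round 3 (k=47): L=144 R=3
Round 4 (k=48): L=3 R=7
Round 5 (k=44): L=7 R=56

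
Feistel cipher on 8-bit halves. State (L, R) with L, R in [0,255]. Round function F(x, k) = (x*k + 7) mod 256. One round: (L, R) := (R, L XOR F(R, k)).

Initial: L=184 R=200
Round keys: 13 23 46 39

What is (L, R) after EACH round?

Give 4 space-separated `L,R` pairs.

Answer: 200,151 151,80 80,240 240,199

Derivation:
Round 1 (k=13): L=200 R=151
Round 2 (k=23): L=151 R=80
Round 3 (k=46): L=80 R=240
Round 4 (k=39): L=240 R=199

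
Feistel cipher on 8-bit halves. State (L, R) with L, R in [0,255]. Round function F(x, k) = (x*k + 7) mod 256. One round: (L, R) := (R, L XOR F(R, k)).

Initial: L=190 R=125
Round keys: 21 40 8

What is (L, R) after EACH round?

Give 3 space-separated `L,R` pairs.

Round 1 (k=21): L=125 R=246
Round 2 (k=40): L=246 R=10
Round 3 (k=8): L=10 R=161

Answer: 125,246 246,10 10,161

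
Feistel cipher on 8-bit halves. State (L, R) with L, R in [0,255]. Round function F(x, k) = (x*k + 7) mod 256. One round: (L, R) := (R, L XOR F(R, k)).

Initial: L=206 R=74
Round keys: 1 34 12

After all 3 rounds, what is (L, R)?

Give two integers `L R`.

Answer: 111 164

Derivation:
Round 1 (k=1): L=74 R=159
Round 2 (k=34): L=159 R=111
Round 3 (k=12): L=111 R=164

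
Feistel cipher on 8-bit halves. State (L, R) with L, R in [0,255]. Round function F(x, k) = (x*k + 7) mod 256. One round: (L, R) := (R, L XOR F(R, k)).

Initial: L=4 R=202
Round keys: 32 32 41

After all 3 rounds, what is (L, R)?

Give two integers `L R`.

Answer: 173 255

Derivation:
Round 1 (k=32): L=202 R=67
Round 2 (k=32): L=67 R=173
Round 3 (k=41): L=173 R=255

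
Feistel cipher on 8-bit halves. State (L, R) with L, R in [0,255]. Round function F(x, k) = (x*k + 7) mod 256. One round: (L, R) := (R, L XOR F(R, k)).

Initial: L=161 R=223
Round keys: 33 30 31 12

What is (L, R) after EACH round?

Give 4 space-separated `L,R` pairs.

Round 1 (k=33): L=223 R=103
Round 2 (k=30): L=103 R=198
Round 3 (k=31): L=198 R=102
Round 4 (k=12): L=102 R=9

Answer: 223,103 103,198 198,102 102,9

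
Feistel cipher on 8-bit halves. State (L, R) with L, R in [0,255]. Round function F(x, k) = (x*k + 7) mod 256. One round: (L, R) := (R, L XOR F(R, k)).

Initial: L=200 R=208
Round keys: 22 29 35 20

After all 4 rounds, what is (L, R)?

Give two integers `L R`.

Round 1 (k=22): L=208 R=47
Round 2 (k=29): L=47 R=138
Round 3 (k=35): L=138 R=202
Round 4 (k=20): L=202 R=69

Answer: 202 69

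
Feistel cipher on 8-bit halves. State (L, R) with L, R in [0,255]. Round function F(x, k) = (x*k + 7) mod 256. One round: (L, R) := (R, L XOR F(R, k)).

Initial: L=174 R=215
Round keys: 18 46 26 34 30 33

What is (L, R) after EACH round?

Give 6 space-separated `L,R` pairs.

Round 1 (k=18): L=215 R=139
Round 2 (k=46): L=139 R=214
Round 3 (k=26): L=214 R=72
Round 4 (k=34): L=72 R=65
Round 5 (k=30): L=65 R=237
Round 6 (k=33): L=237 R=213

Answer: 215,139 139,214 214,72 72,65 65,237 237,213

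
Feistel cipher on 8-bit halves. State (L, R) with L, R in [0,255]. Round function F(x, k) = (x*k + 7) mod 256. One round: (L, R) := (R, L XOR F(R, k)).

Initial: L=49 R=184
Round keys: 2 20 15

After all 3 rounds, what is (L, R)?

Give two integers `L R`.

Round 1 (k=2): L=184 R=70
Round 2 (k=20): L=70 R=199
Round 3 (k=15): L=199 R=246

Answer: 199 246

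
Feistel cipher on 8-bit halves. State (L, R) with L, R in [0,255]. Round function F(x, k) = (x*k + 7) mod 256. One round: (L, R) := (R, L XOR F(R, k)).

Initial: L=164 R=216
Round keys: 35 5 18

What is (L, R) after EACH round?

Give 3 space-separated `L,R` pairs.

Answer: 216,43 43,6 6,88

Derivation:
Round 1 (k=35): L=216 R=43
Round 2 (k=5): L=43 R=6
Round 3 (k=18): L=6 R=88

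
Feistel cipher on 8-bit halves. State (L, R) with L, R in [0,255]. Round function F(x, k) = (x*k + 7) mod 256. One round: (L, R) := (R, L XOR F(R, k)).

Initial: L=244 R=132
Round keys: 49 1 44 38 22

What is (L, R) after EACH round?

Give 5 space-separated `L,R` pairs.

Answer: 132,191 191,66 66,224 224,5 5,149

Derivation:
Round 1 (k=49): L=132 R=191
Round 2 (k=1): L=191 R=66
Round 3 (k=44): L=66 R=224
Round 4 (k=38): L=224 R=5
Round 5 (k=22): L=5 R=149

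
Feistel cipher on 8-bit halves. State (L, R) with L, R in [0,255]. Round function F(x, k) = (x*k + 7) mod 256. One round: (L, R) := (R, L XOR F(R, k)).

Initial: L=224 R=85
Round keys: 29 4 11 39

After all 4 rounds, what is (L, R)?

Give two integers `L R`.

Answer: 165 88

Derivation:
Round 1 (k=29): L=85 R=72
Round 2 (k=4): L=72 R=114
Round 3 (k=11): L=114 R=165
Round 4 (k=39): L=165 R=88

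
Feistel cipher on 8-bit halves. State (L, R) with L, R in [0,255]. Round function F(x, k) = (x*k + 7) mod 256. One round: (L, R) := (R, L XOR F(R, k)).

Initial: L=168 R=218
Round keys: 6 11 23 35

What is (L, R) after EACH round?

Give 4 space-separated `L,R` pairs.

Answer: 218,139 139,218 218,22 22,211

Derivation:
Round 1 (k=6): L=218 R=139
Round 2 (k=11): L=139 R=218
Round 3 (k=23): L=218 R=22
Round 4 (k=35): L=22 R=211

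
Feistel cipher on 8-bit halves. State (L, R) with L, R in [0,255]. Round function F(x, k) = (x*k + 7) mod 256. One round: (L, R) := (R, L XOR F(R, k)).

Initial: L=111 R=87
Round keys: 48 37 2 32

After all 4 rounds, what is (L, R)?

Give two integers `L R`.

Answer: 175 175

Derivation:
Round 1 (k=48): L=87 R=56
Round 2 (k=37): L=56 R=72
Round 3 (k=2): L=72 R=175
Round 4 (k=32): L=175 R=175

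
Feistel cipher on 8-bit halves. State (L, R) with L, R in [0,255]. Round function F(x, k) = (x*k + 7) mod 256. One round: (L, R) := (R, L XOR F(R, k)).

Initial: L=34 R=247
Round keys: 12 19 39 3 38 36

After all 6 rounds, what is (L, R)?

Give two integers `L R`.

Round 1 (k=12): L=247 R=185
Round 2 (k=19): L=185 R=53
Round 3 (k=39): L=53 R=163
Round 4 (k=3): L=163 R=197
Round 5 (k=38): L=197 R=230
Round 6 (k=36): L=230 R=154

Answer: 230 154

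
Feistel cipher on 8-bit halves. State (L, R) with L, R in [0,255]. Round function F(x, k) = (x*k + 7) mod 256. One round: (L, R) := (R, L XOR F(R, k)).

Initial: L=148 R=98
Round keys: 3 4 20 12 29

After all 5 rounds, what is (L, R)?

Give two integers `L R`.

Round 1 (k=3): L=98 R=185
Round 2 (k=4): L=185 R=137
Round 3 (k=20): L=137 R=2
Round 4 (k=12): L=2 R=150
Round 5 (k=29): L=150 R=7

Answer: 150 7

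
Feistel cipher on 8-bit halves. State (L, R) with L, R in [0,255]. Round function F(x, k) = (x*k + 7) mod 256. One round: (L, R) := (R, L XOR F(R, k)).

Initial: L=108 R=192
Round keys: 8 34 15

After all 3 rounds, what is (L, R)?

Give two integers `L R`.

Answer: 253 177

Derivation:
Round 1 (k=8): L=192 R=107
Round 2 (k=34): L=107 R=253
Round 3 (k=15): L=253 R=177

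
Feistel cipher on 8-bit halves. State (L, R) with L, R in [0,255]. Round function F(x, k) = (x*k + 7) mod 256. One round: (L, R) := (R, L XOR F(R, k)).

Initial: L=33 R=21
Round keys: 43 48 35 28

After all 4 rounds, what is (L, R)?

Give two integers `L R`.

Round 1 (k=43): L=21 R=175
Round 2 (k=48): L=175 R=194
Round 3 (k=35): L=194 R=34
Round 4 (k=28): L=34 R=125

Answer: 34 125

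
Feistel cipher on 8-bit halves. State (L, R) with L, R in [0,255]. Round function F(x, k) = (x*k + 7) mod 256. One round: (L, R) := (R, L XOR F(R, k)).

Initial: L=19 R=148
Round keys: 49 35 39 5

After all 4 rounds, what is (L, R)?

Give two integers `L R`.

Round 1 (k=49): L=148 R=72
Round 2 (k=35): L=72 R=75
Round 3 (k=39): L=75 R=60
Round 4 (k=5): L=60 R=120

Answer: 60 120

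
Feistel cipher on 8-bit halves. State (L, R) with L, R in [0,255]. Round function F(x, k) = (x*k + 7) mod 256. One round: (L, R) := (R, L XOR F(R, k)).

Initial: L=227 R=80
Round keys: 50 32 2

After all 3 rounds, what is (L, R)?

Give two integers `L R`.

Answer: 215 241

Derivation:
Round 1 (k=50): L=80 R=68
Round 2 (k=32): L=68 R=215
Round 3 (k=2): L=215 R=241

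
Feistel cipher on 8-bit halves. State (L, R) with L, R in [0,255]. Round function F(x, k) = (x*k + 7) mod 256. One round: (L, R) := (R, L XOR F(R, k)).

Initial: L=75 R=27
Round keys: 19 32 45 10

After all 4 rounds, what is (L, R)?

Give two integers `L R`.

Round 1 (k=19): L=27 R=67
Round 2 (k=32): L=67 R=124
Round 3 (k=45): L=124 R=144
Round 4 (k=10): L=144 R=219

Answer: 144 219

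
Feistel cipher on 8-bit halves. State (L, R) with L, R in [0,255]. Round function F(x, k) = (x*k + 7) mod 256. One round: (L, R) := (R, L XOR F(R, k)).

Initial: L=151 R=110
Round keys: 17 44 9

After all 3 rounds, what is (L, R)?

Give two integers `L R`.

Round 1 (k=17): L=110 R=194
Round 2 (k=44): L=194 R=49
Round 3 (k=9): L=49 R=2

Answer: 49 2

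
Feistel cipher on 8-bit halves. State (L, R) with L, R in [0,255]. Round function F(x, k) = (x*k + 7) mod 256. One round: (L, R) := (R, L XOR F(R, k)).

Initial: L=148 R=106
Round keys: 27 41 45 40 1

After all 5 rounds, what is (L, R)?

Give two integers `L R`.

Round 1 (k=27): L=106 R=161
Round 2 (k=41): L=161 R=186
Round 3 (k=45): L=186 R=24
Round 4 (k=40): L=24 R=125
Round 5 (k=1): L=125 R=156

Answer: 125 156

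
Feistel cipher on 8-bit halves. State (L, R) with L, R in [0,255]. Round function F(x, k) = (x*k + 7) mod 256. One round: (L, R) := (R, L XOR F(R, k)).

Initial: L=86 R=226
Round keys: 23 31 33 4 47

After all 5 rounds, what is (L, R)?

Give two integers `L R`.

Round 1 (k=23): L=226 R=3
Round 2 (k=31): L=3 R=134
Round 3 (k=33): L=134 R=78
Round 4 (k=4): L=78 R=185
Round 5 (k=47): L=185 R=176

Answer: 185 176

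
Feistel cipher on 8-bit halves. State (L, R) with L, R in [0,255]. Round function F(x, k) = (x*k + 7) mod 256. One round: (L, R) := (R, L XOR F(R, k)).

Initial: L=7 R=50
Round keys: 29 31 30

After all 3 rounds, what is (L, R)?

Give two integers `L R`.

Round 1 (k=29): L=50 R=182
Round 2 (k=31): L=182 R=35
Round 3 (k=30): L=35 R=151

Answer: 35 151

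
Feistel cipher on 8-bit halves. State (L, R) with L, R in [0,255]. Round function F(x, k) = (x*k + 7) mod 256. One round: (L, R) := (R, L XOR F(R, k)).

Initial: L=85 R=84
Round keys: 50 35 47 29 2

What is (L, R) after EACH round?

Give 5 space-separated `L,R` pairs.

Round 1 (k=50): L=84 R=58
Round 2 (k=35): L=58 R=161
Round 3 (k=47): L=161 R=172
Round 4 (k=29): L=172 R=34
Round 5 (k=2): L=34 R=231

Answer: 84,58 58,161 161,172 172,34 34,231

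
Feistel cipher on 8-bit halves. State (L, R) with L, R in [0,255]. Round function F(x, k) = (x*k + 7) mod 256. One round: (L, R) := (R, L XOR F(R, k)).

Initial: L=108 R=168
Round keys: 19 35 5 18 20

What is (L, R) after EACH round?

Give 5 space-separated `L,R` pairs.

Round 1 (k=19): L=168 R=19
Round 2 (k=35): L=19 R=8
Round 3 (k=5): L=8 R=60
Round 4 (k=18): L=60 R=55
Round 5 (k=20): L=55 R=111

Answer: 168,19 19,8 8,60 60,55 55,111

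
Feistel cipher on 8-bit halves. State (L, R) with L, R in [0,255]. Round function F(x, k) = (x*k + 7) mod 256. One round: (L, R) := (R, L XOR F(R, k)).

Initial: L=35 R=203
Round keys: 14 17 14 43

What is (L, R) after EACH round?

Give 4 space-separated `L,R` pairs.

Round 1 (k=14): L=203 R=2
Round 2 (k=17): L=2 R=226
Round 3 (k=14): L=226 R=97
Round 4 (k=43): L=97 R=176

Answer: 203,2 2,226 226,97 97,176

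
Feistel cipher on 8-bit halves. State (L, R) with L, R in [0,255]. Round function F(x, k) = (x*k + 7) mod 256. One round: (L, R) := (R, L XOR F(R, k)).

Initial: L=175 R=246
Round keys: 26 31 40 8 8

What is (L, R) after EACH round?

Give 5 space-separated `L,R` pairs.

Round 1 (k=26): L=246 R=172
Round 2 (k=31): L=172 R=45
Round 3 (k=40): L=45 R=163
Round 4 (k=8): L=163 R=50
Round 5 (k=8): L=50 R=52

Answer: 246,172 172,45 45,163 163,50 50,52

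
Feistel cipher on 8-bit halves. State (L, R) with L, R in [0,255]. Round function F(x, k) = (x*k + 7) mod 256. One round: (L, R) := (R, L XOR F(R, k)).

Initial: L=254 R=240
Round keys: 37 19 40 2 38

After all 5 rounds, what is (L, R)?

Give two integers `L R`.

Round 1 (k=37): L=240 R=73
Round 2 (k=19): L=73 R=130
Round 3 (k=40): L=130 R=30
Round 4 (k=2): L=30 R=193
Round 5 (k=38): L=193 R=179

Answer: 193 179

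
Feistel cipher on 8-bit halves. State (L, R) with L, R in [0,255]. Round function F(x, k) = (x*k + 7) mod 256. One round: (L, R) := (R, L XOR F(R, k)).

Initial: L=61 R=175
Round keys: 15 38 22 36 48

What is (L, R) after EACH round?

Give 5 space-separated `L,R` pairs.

Round 1 (k=15): L=175 R=117
Round 2 (k=38): L=117 R=202
Round 3 (k=22): L=202 R=22
Round 4 (k=36): L=22 R=213
Round 5 (k=48): L=213 R=225

Answer: 175,117 117,202 202,22 22,213 213,225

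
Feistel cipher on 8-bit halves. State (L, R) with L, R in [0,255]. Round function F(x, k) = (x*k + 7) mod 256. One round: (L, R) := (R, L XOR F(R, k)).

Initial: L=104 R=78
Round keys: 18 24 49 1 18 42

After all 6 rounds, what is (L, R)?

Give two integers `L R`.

Round 1 (k=18): L=78 R=235
Round 2 (k=24): L=235 R=65
Round 3 (k=49): L=65 R=147
Round 4 (k=1): L=147 R=219
Round 5 (k=18): L=219 R=254
Round 6 (k=42): L=254 R=104

Answer: 254 104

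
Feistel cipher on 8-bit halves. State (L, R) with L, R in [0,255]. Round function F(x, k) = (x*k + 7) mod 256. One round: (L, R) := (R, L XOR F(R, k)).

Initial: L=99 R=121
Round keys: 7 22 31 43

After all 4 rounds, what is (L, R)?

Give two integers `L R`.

Round 1 (k=7): L=121 R=53
Round 2 (k=22): L=53 R=236
Round 3 (k=31): L=236 R=174
Round 4 (k=43): L=174 R=173

Answer: 174 173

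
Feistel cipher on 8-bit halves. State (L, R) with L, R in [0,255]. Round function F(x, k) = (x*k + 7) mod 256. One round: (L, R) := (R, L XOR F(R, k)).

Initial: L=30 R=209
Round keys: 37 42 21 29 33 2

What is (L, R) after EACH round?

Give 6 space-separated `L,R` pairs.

Round 1 (k=37): L=209 R=34
Round 2 (k=42): L=34 R=74
Round 3 (k=21): L=74 R=59
Round 4 (k=29): L=59 R=252
Round 5 (k=33): L=252 R=184
Round 6 (k=2): L=184 R=139

Answer: 209,34 34,74 74,59 59,252 252,184 184,139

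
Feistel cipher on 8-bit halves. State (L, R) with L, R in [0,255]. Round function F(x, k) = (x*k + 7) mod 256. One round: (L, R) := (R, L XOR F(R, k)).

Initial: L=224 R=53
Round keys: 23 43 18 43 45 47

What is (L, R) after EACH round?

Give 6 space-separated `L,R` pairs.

Round 1 (k=23): L=53 R=42
Round 2 (k=43): L=42 R=32
Round 3 (k=18): L=32 R=109
Round 4 (k=43): L=109 R=118
Round 5 (k=45): L=118 R=168
Round 6 (k=47): L=168 R=169

Answer: 53,42 42,32 32,109 109,118 118,168 168,169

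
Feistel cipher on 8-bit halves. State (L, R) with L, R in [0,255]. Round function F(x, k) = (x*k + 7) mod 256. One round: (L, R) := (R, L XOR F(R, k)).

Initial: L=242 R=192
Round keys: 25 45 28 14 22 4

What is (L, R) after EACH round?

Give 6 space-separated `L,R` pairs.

Round 1 (k=25): L=192 R=53
Round 2 (k=45): L=53 R=152
Round 3 (k=28): L=152 R=146
Round 4 (k=14): L=146 R=155
Round 5 (k=22): L=155 R=203
Round 6 (k=4): L=203 R=168

Answer: 192,53 53,152 152,146 146,155 155,203 203,168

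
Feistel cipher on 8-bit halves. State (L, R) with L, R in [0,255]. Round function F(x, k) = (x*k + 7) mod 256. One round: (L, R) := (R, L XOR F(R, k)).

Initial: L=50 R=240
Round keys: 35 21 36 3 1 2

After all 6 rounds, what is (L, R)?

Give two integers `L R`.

Round 1 (k=35): L=240 R=229
Round 2 (k=21): L=229 R=32
Round 3 (k=36): L=32 R=98
Round 4 (k=3): L=98 R=13
Round 5 (k=1): L=13 R=118
Round 6 (k=2): L=118 R=254

Answer: 118 254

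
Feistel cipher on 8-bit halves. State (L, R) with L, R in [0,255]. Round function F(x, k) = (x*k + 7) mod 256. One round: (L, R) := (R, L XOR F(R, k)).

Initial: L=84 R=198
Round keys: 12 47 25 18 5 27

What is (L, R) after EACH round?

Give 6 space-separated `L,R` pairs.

Answer: 198,27 27,58 58,170 170,193 193,102 102,8

Derivation:
Round 1 (k=12): L=198 R=27
Round 2 (k=47): L=27 R=58
Round 3 (k=25): L=58 R=170
Round 4 (k=18): L=170 R=193
Round 5 (k=5): L=193 R=102
Round 6 (k=27): L=102 R=8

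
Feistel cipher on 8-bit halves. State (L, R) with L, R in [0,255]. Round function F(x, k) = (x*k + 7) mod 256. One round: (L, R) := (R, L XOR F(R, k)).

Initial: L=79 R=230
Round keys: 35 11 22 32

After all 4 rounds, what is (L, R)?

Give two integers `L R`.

Round 1 (k=35): L=230 R=54
Round 2 (k=11): L=54 R=191
Round 3 (k=22): L=191 R=71
Round 4 (k=32): L=71 R=88

Answer: 71 88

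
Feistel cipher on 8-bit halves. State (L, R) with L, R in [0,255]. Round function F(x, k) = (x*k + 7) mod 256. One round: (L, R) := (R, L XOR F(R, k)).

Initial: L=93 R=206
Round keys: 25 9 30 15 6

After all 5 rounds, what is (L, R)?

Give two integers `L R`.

Answer: 107 180

Derivation:
Round 1 (k=25): L=206 R=120
Round 2 (k=9): L=120 R=241
Round 3 (k=30): L=241 R=61
Round 4 (k=15): L=61 R=107
Round 5 (k=6): L=107 R=180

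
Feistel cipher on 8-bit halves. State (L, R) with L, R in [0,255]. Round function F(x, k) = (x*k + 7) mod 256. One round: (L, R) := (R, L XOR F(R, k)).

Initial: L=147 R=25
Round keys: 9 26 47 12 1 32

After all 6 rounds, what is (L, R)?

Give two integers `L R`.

Answer: 178 28

Derivation:
Round 1 (k=9): L=25 R=123
Round 2 (k=26): L=123 R=156
Round 3 (k=47): L=156 R=208
Round 4 (k=12): L=208 R=91
Round 5 (k=1): L=91 R=178
Round 6 (k=32): L=178 R=28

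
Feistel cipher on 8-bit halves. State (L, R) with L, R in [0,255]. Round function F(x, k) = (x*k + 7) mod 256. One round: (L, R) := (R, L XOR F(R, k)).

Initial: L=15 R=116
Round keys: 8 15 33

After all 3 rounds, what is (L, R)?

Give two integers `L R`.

Round 1 (k=8): L=116 R=168
Round 2 (k=15): L=168 R=171
Round 3 (k=33): L=171 R=186

Answer: 171 186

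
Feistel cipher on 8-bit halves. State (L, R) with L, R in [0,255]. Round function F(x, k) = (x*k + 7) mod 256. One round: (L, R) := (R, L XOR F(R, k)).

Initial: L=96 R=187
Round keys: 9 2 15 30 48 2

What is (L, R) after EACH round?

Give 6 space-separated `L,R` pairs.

Answer: 187,250 250,64 64,61 61,109 109,74 74,246

Derivation:
Round 1 (k=9): L=187 R=250
Round 2 (k=2): L=250 R=64
Round 3 (k=15): L=64 R=61
Round 4 (k=30): L=61 R=109
Round 5 (k=48): L=109 R=74
Round 6 (k=2): L=74 R=246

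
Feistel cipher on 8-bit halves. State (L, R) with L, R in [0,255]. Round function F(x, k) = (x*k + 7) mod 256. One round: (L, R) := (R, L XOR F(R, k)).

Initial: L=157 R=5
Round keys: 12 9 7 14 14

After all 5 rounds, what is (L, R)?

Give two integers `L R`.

Answer: 21 68

Derivation:
Round 1 (k=12): L=5 R=222
Round 2 (k=9): L=222 R=208
Round 3 (k=7): L=208 R=105
Round 4 (k=14): L=105 R=21
Round 5 (k=14): L=21 R=68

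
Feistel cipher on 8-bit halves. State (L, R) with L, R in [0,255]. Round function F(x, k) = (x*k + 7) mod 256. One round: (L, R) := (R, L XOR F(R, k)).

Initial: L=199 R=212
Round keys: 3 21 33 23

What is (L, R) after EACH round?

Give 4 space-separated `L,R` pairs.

Round 1 (k=3): L=212 R=68
Round 2 (k=21): L=68 R=79
Round 3 (k=33): L=79 R=114
Round 4 (k=23): L=114 R=10

Answer: 212,68 68,79 79,114 114,10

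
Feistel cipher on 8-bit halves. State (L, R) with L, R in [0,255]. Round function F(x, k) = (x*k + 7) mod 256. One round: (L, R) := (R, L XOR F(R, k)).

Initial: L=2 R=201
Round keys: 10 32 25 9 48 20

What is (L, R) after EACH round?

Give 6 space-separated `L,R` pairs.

Answer: 201,227 227,174 174,230 230,179 179,113 113,104

Derivation:
Round 1 (k=10): L=201 R=227
Round 2 (k=32): L=227 R=174
Round 3 (k=25): L=174 R=230
Round 4 (k=9): L=230 R=179
Round 5 (k=48): L=179 R=113
Round 6 (k=20): L=113 R=104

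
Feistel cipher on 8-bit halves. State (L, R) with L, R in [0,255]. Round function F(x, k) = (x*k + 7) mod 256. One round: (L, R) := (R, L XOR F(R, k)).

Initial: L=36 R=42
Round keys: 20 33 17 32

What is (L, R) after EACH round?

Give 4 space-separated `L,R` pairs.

Round 1 (k=20): L=42 R=107
Round 2 (k=33): L=107 R=248
Round 3 (k=17): L=248 R=20
Round 4 (k=32): L=20 R=127

Answer: 42,107 107,248 248,20 20,127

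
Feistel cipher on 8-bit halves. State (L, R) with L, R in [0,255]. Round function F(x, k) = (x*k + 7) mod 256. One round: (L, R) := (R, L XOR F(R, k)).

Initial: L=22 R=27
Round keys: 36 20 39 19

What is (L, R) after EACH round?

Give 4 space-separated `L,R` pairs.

Round 1 (k=36): L=27 R=197
Round 2 (k=20): L=197 R=112
Round 3 (k=39): L=112 R=210
Round 4 (k=19): L=210 R=237

Answer: 27,197 197,112 112,210 210,237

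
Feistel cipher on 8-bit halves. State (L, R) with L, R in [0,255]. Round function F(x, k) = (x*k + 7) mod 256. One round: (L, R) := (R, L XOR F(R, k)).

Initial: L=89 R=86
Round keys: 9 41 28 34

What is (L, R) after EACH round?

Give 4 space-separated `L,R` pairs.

Round 1 (k=9): L=86 R=84
Round 2 (k=41): L=84 R=45
Round 3 (k=28): L=45 R=167
Round 4 (k=34): L=167 R=24

Answer: 86,84 84,45 45,167 167,24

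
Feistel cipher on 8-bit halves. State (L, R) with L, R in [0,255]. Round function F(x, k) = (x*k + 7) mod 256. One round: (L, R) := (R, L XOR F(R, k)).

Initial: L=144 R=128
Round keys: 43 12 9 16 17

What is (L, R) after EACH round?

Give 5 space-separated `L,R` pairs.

Round 1 (k=43): L=128 R=23
Round 2 (k=12): L=23 R=155
Round 3 (k=9): L=155 R=109
Round 4 (k=16): L=109 R=76
Round 5 (k=17): L=76 R=126

Answer: 128,23 23,155 155,109 109,76 76,126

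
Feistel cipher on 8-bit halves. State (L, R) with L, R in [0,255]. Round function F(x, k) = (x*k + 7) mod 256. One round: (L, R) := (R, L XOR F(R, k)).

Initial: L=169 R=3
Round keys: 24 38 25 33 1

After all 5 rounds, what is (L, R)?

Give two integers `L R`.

Answer: 24 22

Derivation:
Round 1 (k=24): L=3 R=230
Round 2 (k=38): L=230 R=40
Round 3 (k=25): L=40 R=9
Round 4 (k=33): L=9 R=24
Round 5 (k=1): L=24 R=22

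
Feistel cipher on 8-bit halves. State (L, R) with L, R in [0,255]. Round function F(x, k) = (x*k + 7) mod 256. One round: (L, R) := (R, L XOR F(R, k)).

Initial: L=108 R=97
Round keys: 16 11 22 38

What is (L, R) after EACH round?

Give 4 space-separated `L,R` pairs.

Answer: 97,123 123,49 49,70 70,90

Derivation:
Round 1 (k=16): L=97 R=123
Round 2 (k=11): L=123 R=49
Round 3 (k=22): L=49 R=70
Round 4 (k=38): L=70 R=90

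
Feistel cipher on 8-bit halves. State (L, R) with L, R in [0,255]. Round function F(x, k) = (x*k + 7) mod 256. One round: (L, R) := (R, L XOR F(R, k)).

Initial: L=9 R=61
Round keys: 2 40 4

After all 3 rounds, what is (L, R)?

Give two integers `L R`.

Round 1 (k=2): L=61 R=136
Round 2 (k=40): L=136 R=122
Round 3 (k=4): L=122 R=103

Answer: 122 103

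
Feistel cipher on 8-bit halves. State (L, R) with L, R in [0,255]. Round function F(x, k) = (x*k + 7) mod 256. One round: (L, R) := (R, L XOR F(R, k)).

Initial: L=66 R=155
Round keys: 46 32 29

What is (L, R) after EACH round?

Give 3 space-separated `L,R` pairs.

Round 1 (k=46): L=155 R=163
Round 2 (k=32): L=163 R=252
Round 3 (k=29): L=252 R=48

Answer: 155,163 163,252 252,48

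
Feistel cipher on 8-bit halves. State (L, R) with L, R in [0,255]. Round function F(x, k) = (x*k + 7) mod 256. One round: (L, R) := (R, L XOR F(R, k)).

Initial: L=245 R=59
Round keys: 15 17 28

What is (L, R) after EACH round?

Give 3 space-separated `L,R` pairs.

Round 1 (k=15): L=59 R=137
Round 2 (k=17): L=137 R=27
Round 3 (k=28): L=27 R=114

Answer: 59,137 137,27 27,114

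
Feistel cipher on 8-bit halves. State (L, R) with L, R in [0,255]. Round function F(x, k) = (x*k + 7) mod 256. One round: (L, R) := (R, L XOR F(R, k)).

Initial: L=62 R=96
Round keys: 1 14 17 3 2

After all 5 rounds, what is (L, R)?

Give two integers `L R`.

Round 1 (k=1): L=96 R=89
Round 2 (k=14): L=89 R=133
Round 3 (k=17): L=133 R=133
Round 4 (k=3): L=133 R=19
Round 5 (k=2): L=19 R=168

Answer: 19 168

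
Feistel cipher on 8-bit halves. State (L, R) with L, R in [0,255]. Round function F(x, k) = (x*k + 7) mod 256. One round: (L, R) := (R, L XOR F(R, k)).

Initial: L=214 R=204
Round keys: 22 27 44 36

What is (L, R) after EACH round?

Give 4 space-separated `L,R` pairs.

Answer: 204,89 89,166 166,214 214,185

Derivation:
Round 1 (k=22): L=204 R=89
Round 2 (k=27): L=89 R=166
Round 3 (k=44): L=166 R=214
Round 4 (k=36): L=214 R=185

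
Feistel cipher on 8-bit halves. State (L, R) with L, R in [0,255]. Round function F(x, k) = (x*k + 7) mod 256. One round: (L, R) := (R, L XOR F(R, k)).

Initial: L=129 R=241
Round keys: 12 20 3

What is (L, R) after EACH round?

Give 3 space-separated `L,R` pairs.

Round 1 (k=12): L=241 R=210
Round 2 (k=20): L=210 R=158
Round 3 (k=3): L=158 R=51

Answer: 241,210 210,158 158,51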